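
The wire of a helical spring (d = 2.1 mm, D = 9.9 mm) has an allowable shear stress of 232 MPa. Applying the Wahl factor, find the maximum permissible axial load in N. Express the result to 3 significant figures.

64.0 N

C = D/d = 9.9/2.1 = 4.7143
K_W = (4C−1)/(4C−4) + 0.615/C = 17.857/14.857 + 0.1305 = 1.3324
τ_max = K·8FD/(πd³) → F_max = τ_allow·πd³/(8DK)
F_max = 232·π·2.1³/(8·9.9·1.3324) = 6749.9/105.52 = 63.965 N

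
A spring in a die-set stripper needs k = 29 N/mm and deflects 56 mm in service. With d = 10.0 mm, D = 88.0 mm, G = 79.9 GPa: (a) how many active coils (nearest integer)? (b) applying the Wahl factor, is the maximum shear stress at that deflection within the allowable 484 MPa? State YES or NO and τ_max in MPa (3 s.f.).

N_a = Gd⁴/(8D³k) = (79.9×10³)(10.0⁴)/(8·88.0³·29) = 5.054 → N_a = 5
Actual rate k = Gd⁴/(8D³·5) = 29.312 N/mm
Working load F = kδ = 29.312·56 = 1641.4 N
C = 88.0/10.0 = 8.8000; K_W = (4C−1)/(4C−4)+0.615/C = 1.1660
τ_max = K_W·8FD/(πd³) = 1.1660·367.83 = 428.91 MPa
τ_max ≤ 484 MPa → acceptable

(a) 5 coils; (b) YES, τ_max = 429 MPa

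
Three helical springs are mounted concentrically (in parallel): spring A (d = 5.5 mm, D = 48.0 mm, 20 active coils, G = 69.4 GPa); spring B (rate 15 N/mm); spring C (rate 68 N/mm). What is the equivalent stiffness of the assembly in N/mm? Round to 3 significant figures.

k_A = Gd⁴/(8D³N_a) = (69.4×10³)(5.5⁴)/(8·48.0³·20) = 3.5889 N/mm
Parallel: k_eq = 3.5889 + 15 + 68 = 86.589 N/mm

86.6 N/mm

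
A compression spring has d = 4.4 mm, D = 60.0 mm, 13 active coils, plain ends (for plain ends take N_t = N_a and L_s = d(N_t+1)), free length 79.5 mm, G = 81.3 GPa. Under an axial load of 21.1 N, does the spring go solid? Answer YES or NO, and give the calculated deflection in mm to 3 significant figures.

k = Gd⁴/(8D³N_a) = (81.3×10³)(4.4⁴)/(8·60.0³·13) = 1.3565 N/mm
N_t = 13; L_s = 4.4·14 = 61.6 mm; δ_solid = L₀ − L_s = 79.5 − 61.6 = 17.9 mm
δ = F/k = 21.1/1.3565 = 15.555 mm
δ < δ_solid → spring does not go solid

NO, δ = 15.6 mm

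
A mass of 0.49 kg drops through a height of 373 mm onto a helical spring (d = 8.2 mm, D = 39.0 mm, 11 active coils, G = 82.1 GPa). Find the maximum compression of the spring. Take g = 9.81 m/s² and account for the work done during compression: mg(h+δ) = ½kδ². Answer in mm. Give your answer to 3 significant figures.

k = Gd⁴/(8D³N_a) = (82.1×10³)(8.2⁴)/(8·39.0³·11) = 71.109 N/mm
W = mg = 0.49 × 9.81 = 4.8069 N
½kδ² − Wδ − Wh = 0 → δ = (W + √(W² + 2kWh))/k
δ = (4.8069 + √(23.106 + 254992))/71.109 = (4.8069 + 504.99)/71.109 = 7.1693 mm

7.17 mm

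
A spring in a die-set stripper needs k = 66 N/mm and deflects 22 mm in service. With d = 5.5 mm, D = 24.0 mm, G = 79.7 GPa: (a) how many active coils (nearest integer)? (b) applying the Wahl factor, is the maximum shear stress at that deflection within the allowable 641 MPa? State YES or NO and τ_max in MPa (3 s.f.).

(a) 10 coils; (b) NO, τ_max = 727 MPa

N_a = Gd⁴/(8D³k) = (79.7×10³)(5.5⁴)/(8·24.0³·66) = 9.992 → N_a = 10
Actual rate k = Gd⁴/(8D³·10) = 65.946 N/mm
Working load F = kδ = 65.946·22 = 1450.8 N
C = 24.0/5.5 = 4.3636; K_W = (4C−1)/(4C−4)+0.615/C = 1.3639
τ_max = K_W·8FD/(πd³) = 1.3639·532.93 = 726.87 MPa
τ_max > 641 MPa → exceeds allowable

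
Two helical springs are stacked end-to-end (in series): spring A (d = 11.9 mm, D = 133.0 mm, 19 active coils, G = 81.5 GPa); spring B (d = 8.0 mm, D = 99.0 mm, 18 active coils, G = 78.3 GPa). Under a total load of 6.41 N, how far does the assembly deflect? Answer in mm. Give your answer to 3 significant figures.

k_A = Gd⁴/(8D³N_a) = (81.5×10³)(11.9⁴)/(8·133.0³·19) = 4.5703 N/mm
k_B = Gd⁴/(8D³N_a) = (78.3×10³)(8.0⁴)/(8·99.0³·18) = 2.2954 N/mm
Series: 1/k_eq = 1/4.5703 + 1/2.2954 = 0.65446; k_eq = 1.528 N/mm
δ = F/k_eq = 6.41/1.528 = 4.1951 mm

4.20 mm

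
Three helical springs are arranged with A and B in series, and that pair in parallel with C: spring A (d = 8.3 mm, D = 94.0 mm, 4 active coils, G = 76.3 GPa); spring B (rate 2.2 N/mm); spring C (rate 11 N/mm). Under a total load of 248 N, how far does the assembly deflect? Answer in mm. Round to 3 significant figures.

k_A = Gd⁴/(8D³N_a) = (76.3×10³)(8.3⁴)/(8·94.0³·4) = 13.624 N/mm
Springs A,B series: k_AB = 1/(1/13.624+1/2.2) = 1.8941 N/mm; parallel with C: k_eq = 1.8941+11 = 12.894 N/mm
δ = F/k_eq = 248/12.894 = 19.234 mm

19.2 mm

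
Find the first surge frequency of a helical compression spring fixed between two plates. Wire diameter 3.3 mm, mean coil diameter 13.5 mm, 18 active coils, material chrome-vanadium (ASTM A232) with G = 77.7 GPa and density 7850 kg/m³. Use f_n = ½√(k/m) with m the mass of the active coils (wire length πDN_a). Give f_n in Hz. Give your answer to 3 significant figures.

356 Hz

k = Gd⁴/(8D³N_a) = (77.7×10³)(3.3⁴)/(8·13.5³·18) = 26.008 N/mm = 26008 N/m
Wire length L = πDN_a = π·13.5·18 = 763.41 mm
m = ρ·(πd²/4)·L = 7850 × 8.553×10⁻⁶ m² × 0.76341 m = 0.051256 kg
f_n = ½√(k/m) = 0.5·√(26008/0.051256) = 0.5·√(5.0742e+05) = 356.17 Hz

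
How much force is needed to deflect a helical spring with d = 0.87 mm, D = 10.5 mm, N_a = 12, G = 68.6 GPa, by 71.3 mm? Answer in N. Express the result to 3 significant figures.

k = Gd⁴/(8D³N_a) = (68.6×10³)(0.87⁴)/(8·10.5³·12) = 0.35364 N/mm
F = k·δ = 0.35364 × 71.3 = 25.215 N

25.2 N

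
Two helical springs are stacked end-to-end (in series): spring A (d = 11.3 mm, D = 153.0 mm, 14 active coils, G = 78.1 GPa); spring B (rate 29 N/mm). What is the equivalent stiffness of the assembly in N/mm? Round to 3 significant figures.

2.86 N/mm

k_A = Gd⁴/(8D³N_a) = (78.1×10³)(11.3⁴)/(8·153.0³·14) = 3.1745 N/mm
Series: 1/k_eq = 1/3.1745 + 1/29 = 0.3495; k_eq = 2.8613 N/mm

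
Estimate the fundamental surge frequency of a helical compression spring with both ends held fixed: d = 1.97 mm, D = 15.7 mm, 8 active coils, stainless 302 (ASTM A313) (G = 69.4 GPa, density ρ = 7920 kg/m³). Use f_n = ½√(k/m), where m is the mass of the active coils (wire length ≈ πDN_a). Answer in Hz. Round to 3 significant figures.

333 Hz

k = Gd⁴/(8D³N_a) = (69.4×10³)(1.97⁴)/(8·15.7³·8) = 4.2203 N/mm = 4220.3 N/m
Wire length L = πDN_a = π·15.7·8 = 394.58 mm
m = ρ·(πd²/4)·L = 7920 × 3.0481×10⁻⁶ m² × 0.39458 m = 0.0095255 kg
f_n = ½√(k/m) = 0.5·√(4220.3/0.0095255) = 0.5·√(4.4306e+05) = 332.81 Hz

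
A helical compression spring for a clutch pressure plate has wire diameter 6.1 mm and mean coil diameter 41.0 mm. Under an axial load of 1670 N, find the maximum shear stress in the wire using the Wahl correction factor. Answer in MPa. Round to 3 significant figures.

939 MPa

Spring index C = D/d = 41.0/6.1 = 6.7213
K_W = (4C−1)/(4C−4) + 0.615/C = 25.885/22.885 + 0.0915 = 1.2226
τ₀ = 8FD/(πd³) = 8·1670·41.0/(π·6.1³) = 547760/713.08 = 768.16 MPa
τ_max = K·τ₀ = 1.2226 × 768.16 = 939.14 MPa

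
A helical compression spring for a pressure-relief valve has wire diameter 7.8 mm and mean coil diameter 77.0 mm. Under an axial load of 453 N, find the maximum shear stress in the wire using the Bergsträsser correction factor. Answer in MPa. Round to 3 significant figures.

213 MPa

Spring index C = D/d = 77.0/7.8 = 9.8718
K_B = (4C+2)/(4C−3) = 41.487/36.487 = 1.1370
τ₀ = 8FD/(πd³) = 8·453·77.0/(π·7.8³) = 279048/1490.8 = 187.17 MPa
τ_max = K·τ₀ = 1.1370 × 187.17 = 212.82 MPa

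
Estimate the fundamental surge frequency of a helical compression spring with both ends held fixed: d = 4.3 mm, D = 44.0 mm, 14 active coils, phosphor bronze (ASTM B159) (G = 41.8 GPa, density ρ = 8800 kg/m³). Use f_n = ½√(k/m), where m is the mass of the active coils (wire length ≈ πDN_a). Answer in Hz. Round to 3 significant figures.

k = Gd⁴/(8D³N_a) = (41.8×10³)(4.3⁴)/(8·44.0³·14) = 1.4979 N/mm = 1497.9 N/m
Wire length L = πDN_a = π·44.0·14 = 1935.2 mm
m = ρ·(πd²/4)·L = 8800 × 14.522×10⁻⁶ m² × 1.9352 m = 0.24731 kg
f_n = ½√(k/m) = 0.5·√(1497.9/0.24731) = 0.5·√(6056.7) = 38.912 Hz

38.9 Hz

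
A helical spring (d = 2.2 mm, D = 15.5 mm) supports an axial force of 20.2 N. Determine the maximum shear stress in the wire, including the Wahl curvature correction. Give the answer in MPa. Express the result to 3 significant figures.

Spring index C = D/d = 15.5/2.2 = 7.0455
K_W = (4C−1)/(4C−4) + 0.615/C = 27.182/24.182 + 0.0873 = 1.2114
τ₀ = 8FD/(πd³) = 8·20.2·15.5/(π·2.2³) = 2504.8/33.452 = 74.878 MPa
τ_max = K·τ₀ = 1.2114 × 74.878 = 90.704 MPa

90.7 MPa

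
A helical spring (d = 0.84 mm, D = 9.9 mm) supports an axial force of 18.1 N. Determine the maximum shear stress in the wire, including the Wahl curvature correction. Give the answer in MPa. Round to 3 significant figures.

Spring index C = D/d = 9.9/0.84 = 11.7857
K_W = (4C−1)/(4C−4) + 0.615/C = 46.143/43.143 + 0.0522 = 1.1217
τ₀ = 8FD/(πd³) = 8·18.1·9.9/(π·0.84³) = 1433.52/1.862 = 769.87 MPa
τ_max = K·τ₀ = 1.1217 × 769.87 = 863.57 MPa

864 MPa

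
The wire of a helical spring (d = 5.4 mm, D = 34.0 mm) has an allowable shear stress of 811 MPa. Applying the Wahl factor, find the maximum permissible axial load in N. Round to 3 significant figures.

1190 N

C = D/d = 34.0/5.4 = 6.2963
K_W = (4C−1)/(4C−4) + 0.615/C = 24.185/21.185 + 0.0977 = 1.2393
τ_max = K·8FD/(πd³) → F_max = τ_allow·πd³/(8DK)
F_max = 811·π·5.4³/(8·34.0·1.2393) = 4.0119e+05/337.09 = 1190.2 N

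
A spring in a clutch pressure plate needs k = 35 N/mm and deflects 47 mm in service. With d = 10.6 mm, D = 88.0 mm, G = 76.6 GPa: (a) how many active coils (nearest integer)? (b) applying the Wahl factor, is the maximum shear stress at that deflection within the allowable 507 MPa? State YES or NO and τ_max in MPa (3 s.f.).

(a) 5 coils; (b) YES, τ_max = 369 MPa

N_a = Gd⁴/(8D³k) = (76.6×10³)(10.6⁴)/(8·88.0³·35) = 5.068 → N_a = 5
Actual rate k = Gd⁴/(8D³·5) = 35.477 N/mm
Working load F = kδ = 35.477·47 = 1667.4 N
C = 88.0/10.6 = 8.3019; K_W = (4C−1)/(4C−4)+0.615/C = 1.1768
τ_max = K_W·8FD/(πd³) = 1.1768·313.72 = 369.19 MPa
τ_max ≤ 507 MPa → acceptable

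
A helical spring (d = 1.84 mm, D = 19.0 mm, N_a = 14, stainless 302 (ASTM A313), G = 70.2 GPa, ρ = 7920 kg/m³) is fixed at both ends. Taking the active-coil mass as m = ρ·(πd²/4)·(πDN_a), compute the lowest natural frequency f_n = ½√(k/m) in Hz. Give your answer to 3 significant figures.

122 Hz

k = Gd⁴/(8D³N_a) = (70.2×10³)(1.84⁴)/(8·19.0³·14) = 1.0474 N/mm = 1047.4 N/m
Wire length L = πDN_a = π·19.0·14 = 835.66 mm
m = ρ·(πd²/4)·L = 7920 × 2.659×10⁻⁶ m² × 0.83566 m = 0.017599 kg
f_n = ½√(k/m) = 0.5·√(1047.4/0.017599) = 0.5·√(59518) = 121.98 Hz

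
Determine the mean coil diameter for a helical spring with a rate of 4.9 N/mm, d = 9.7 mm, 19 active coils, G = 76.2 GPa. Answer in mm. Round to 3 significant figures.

96.8 mm

D = (Gd⁴/(8N_a·k))^(1/3) = (76.2×10³·9.7⁴/(8·19·4.9))^(1/3)
  = (905737)^(1/3) = 96.7537 mm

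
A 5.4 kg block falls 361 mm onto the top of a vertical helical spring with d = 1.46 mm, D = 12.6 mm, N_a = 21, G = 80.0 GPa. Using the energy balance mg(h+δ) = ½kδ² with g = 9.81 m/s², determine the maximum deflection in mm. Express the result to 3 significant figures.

243 mm

k = Gd⁴/(8D³N_a) = (80.0×10³)(1.46⁴)/(8·12.6³·21) = 1.0816 N/mm
W = mg = 5.4 × 9.81 = 52.974 N
½kδ² − Wδ − Wh = 0 → δ = (W + √(W² + 2kWh))/k
δ = (52.974 + √(2806.2 + 41369.5))/1.0816 = (52.974 + 210.18)/1.0816 = 243.29 mm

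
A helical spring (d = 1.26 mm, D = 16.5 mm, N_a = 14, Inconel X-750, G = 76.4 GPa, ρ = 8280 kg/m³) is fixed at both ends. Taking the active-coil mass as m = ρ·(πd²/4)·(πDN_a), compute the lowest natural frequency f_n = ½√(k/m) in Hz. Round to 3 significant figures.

k = Gd⁴/(8D³N_a) = (76.4×10³)(1.26⁴)/(8·16.5³·14) = 0.38274 N/mm = 382.74 N/m
Wire length L = πDN_a = π·16.5·14 = 725.71 mm
m = ρ·(πd²/4)·L = 8280 × 1.2469×10⁻⁶ m² × 0.72571 m = 0.0074924 kg
f_n = ½√(k/m) = 0.5·√(382.74/0.0074924) = 0.5·√(51084) = 113.01 Hz

113 Hz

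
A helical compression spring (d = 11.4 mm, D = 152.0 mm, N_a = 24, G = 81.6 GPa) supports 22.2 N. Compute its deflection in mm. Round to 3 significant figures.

10.9 mm

k = Gd⁴/(8D³N_a) = (81.6×10³)(11.4⁴)/(8·152.0³·24) = 2.044 N/mm
δ = F/k = 22.2 / 2.044 = 10.861 mm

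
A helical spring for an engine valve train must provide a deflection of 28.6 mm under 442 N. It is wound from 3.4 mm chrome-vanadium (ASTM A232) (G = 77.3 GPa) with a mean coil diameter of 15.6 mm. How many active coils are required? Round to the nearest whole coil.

Required rate k = F/δ = 442/28.6 = 15.455 N/mm
N_a = Gd⁴/(8D³k) = (77.3×10³ × 3.4⁴)/(8 × 15.6³ × 15.455)
    = 1.03299e+07 / 469375 = 22.01 → 22 coils

22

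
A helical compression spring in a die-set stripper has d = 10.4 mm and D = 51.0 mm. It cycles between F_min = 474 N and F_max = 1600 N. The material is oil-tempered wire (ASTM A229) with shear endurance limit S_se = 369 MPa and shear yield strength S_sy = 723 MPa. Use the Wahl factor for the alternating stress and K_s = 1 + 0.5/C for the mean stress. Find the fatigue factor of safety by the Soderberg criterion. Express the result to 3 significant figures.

C = D/d = 51.0/10.4 = 4.9038; K_W = (4C−1)/(4C−4)+0.615/C = 1.3175; K_s = 1+0.5/C = 1.1020
F_a = (F_max−F_min)/2 = 563 N; F_m = (F_max+F_min)/2 = 1037 N
τ_a = K_W·8F_aD/(πd³) = 1.3175 × 65.001 = 85.64 MPa
τ_m = K_s·8F_mD/(πd³) = 1.1020 × 119.73 = 131.93 MPa
Soderberg: 1/n_f = τ_a/S_se + τ_m/S_sy = 85.64/369 + 131.93/723 = 0.23209 + 0.18248 = 0.41457
n_f = 1/0.41457 = 2.412

2.41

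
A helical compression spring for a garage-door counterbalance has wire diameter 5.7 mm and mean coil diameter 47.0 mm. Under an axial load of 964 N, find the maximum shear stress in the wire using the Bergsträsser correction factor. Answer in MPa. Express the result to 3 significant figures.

Spring index C = D/d = 47.0/5.7 = 8.2456
K_B = (4C+2)/(4C−3) = 34.982/29.982 = 1.1668
τ₀ = 8FD/(πd³) = 8·964·47.0/(π·5.7³) = 362464/581.8 = 623 MPa
τ_max = K·τ₀ = 1.1668 × 623 = 726.9 MPa

727 MPa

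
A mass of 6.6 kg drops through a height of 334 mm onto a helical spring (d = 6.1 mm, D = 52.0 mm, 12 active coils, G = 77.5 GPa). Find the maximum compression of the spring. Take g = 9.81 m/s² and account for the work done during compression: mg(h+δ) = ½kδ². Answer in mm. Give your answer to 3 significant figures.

k = Gd⁴/(8D³N_a) = (77.5×10³)(6.1⁴)/(8·52.0³·12) = 7.9495 N/mm
W = mg = 6.6 × 9.81 = 64.746 N
½kδ² − Wδ − Wh = 0 → δ = (W + √(W² + 2kWh))/k
δ = (64.746 + √(4192 + 343818))/7.9495 = (64.746 + 589.92)/7.9495 = 82.354 mm

82.4 mm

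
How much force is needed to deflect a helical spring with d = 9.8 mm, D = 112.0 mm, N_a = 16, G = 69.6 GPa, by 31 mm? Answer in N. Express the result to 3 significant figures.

k = Gd⁴/(8D³N_a) = (69.6×10³)(9.8⁴)/(8·112.0³·16) = 3.5698 N/mm
F = k·δ = 3.5698 × 31 = 110.67 N

111 N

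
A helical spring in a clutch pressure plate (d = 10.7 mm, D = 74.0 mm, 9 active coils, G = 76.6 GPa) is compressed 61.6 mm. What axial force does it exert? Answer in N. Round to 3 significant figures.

k = Gd⁴/(8D³N_a) = (76.6×10³)(10.7⁴)/(8·74.0³·9) = 34.414 N/mm
F = k·δ = 34.414 × 61.6 = 2119.9 N

2120 N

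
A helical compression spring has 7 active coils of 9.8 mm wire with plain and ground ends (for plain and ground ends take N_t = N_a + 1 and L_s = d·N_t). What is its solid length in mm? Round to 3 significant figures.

78.4 mm

plain and ground ends: N_t = N_a + 1 = 7 + 1 = 8
L_s = d·N_t = 9.8 × 8 = 78.4 mm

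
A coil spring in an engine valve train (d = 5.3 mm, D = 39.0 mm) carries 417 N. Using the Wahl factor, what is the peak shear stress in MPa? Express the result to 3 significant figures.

334 MPa

Spring index C = D/d = 39.0/5.3 = 7.3585
K_W = (4C−1)/(4C−4) + 0.615/C = 28.434/25.434 + 0.0836 = 1.2015
τ₀ = 8FD/(πd³) = 8·417·39.0/(π·5.3³) = 130104/467.71 = 278.17 MPa
τ_max = K·τ₀ = 1.2015 × 278.17 = 334.23 MPa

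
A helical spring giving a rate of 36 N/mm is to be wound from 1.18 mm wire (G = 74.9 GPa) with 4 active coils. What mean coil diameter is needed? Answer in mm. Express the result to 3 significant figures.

D = (Gd⁴/(8N_a·k))^(1/3) = (74.9×10³·1.18⁴/(8·4·36))^(1/3)
  = (126.054)^(1/3) = 5.0140 mm

5.01 mm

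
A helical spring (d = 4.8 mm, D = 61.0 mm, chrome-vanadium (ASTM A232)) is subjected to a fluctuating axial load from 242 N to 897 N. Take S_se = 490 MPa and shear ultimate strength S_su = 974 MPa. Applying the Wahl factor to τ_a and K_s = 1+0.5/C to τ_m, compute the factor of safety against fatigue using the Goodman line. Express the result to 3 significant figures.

C = D/d = 61.0/4.8 = 12.7083; K_W = (4C−1)/(4C−4)+0.615/C = 1.1125; K_s = 1+0.5/C = 1.0393
F_a = (F_max−F_min)/2 = 327.5 N; F_m = (F_max+F_min)/2 = 569.5 N
τ_a = K_W·8F_aD/(πd³) = 1.1125 × 460 = 511.73 MPa
τ_m = K_s·8F_mD/(πd³) = 1.0393 × 799.91 = 831.38 MPa
Goodman: 1/n_f = τ_a/S_se + τ_m/S_su = 511.73/490 + 831.38/974 = 1.04434 + 0.85357 = 1.8979
n_f = 1/1.8979 = 0.5269

0.527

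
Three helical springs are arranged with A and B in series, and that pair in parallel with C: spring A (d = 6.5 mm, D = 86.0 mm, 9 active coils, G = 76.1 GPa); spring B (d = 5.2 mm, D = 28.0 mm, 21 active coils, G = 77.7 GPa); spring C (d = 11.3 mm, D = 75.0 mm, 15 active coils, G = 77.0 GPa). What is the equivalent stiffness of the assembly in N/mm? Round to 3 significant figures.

27.3 N/mm

k_A = Gd⁴/(8D³N_a) = (76.1×10³)(6.5⁴)/(8·86.0³·9) = 2.9663 N/mm
k_B = Gd⁴/(8D³N_a) = (77.7×10³)(5.2⁴)/(8·28.0³·21) = 15.405 N/mm
k_C = Gd⁴/(8D³N_a) = (77.0×10³)(11.3⁴)/(8·75.0³·15) = 24.799 N/mm
Springs A,B series: k_AB = 1/(1/2.9663+1/15.405) = 2.4873 N/mm; parallel with C: k_eq = 2.4873+24.799 = 27.287 N/mm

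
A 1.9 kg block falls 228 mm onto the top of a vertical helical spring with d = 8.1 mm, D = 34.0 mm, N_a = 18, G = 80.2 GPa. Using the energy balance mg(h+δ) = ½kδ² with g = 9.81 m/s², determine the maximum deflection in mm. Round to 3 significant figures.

k = Gd⁴/(8D³N_a) = (80.2×10³)(8.1⁴)/(8·34.0³·18) = 60.998 N/mm
W = mg = 1.9 × 9.81 = 18.639 N
½kδ² − Wδ − Wh = 0 → δ = (W + √(W² + 2kWh))/k
δ = (18.639 + √(347.41 + 518445))/60.998 = (18.639 + 720.27)/60.998 = 12.114 mm

12.1 mm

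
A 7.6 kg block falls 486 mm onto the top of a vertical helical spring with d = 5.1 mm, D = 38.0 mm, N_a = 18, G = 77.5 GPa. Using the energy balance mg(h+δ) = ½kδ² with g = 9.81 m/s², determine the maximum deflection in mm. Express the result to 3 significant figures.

116 mm

k = Gd⁴/(8D³N_a) = (77.5×10³)(5.1⁴)/(8·38.0³·18) = 6.6354 N/mm
W = mg = 7.6 × 9.81 = 74.556 N
½kδ² − Wδ − Wh = 0 → δ = (W + √(W² + 2kWh))/k
δ = (74.556 + √(5558.6 + 480859))/6.6354 = (74.556 + 697.44)/6.6354 = 116.34 mm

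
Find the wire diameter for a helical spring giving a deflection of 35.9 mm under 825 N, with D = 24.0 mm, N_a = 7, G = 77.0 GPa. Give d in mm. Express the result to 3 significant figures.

Required rate k = F/δ = 825/35.9 = 22.981 N/mm
d = (8D³N_a·k / G)^(1/4) = (8·24.0³·7·22.981 / (77.0×10³))^0.25
  = (231.04)^0.25 = 3.8987 mm

3.90 mm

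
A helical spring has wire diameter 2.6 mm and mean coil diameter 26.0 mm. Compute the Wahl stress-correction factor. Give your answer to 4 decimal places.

1.1448

C = D/d = 26.0/2.6 = 10.0000
K_W = (4C−1)/(4C−4) + 0.615/C = 39.000/36.000 + 0.0615 = 1.1448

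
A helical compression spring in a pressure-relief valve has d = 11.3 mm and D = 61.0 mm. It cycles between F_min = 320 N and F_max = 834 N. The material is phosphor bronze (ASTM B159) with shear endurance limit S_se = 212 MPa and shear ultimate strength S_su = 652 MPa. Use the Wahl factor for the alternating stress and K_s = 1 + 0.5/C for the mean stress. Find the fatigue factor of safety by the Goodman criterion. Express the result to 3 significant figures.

C = D/d = 61.0/11.3 = 5.3982; K_W = (4C−1)/(4C−4)+0.615/C = 1.2844; K_s = 1+0.5/C = 1.0926
F_a = (F_max−F_min)/2 = 257 N; F_m = (F_max+F_min)/2 = 577 N
τ_a = K_W·8F_aD/(πd³) = 1.2844 × 27.667 = 35.537 MPa
τ_m = K_s·8F_mD/(πd³) = 1.0926 × 62.117 = 67.87 MPa
Goodman: 1/n_f = τ_a/S_se + τ_m/S_su = 35.537/212 + 67.87/652 = 0.16763 + 0.10410 = 0.27172
n_f = 1/0.27172 = 3.68

3.68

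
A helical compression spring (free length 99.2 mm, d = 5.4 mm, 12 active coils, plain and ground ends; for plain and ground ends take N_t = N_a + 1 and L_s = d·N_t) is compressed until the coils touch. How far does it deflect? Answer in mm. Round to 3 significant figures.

N_t = 13; L_s = 5.4·13 = 70.2 mm
δ_solid = L₀ − L_s = 99.2 − 70.2 = 29 mm

29.0 mm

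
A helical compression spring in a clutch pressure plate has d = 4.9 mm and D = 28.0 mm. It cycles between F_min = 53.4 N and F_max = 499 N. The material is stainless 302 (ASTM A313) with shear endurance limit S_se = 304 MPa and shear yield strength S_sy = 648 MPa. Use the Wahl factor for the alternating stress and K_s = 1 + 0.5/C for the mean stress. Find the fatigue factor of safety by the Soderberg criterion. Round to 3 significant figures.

C = D/d = 28.0/4.9 = 5.7143; K_W = (4C−1)/(4C−4)+0.615/C = 1.2667; K_s = 1+0.5/C = 1.0875
F_a = (F_max−F_min)/2 = 222.8 N; F_m = (F_max+F_min)/2 = 276.2 N
τ_a = K_W·8F_aD/(πd³) = 1.2667 × 135.03 = 171.04 MPa
τ_m = K_s·8F_mD/(πd³) = 1.0875 × 167.39 = 182.04 MPa
Soderberg: 1/n_f = τ_a/S_se + τ_m/S_sy = 171.04/304 + 182.04/648 = 0.56264 + 0.28092 = 0.84356
n_f = 1/0.84356 = 1.185

1.19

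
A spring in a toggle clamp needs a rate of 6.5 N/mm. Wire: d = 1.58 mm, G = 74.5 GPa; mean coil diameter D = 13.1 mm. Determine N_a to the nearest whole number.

4

N_a = Gd⁴/(8D³k) = (74.5×10³ × 1.58⁴)/(8 × 13.1³ × 6.5)
    = 464285 / 116901 = 3.972 → 4 coils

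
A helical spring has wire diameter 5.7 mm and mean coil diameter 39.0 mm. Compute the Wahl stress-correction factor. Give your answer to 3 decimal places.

C = D/d = 39.0/5.7 = 6.8421
K_W = (4C−1)/(4C−4) + 0.615/C = 26.368/23.368 + 0.0899 = 1.2183

1.218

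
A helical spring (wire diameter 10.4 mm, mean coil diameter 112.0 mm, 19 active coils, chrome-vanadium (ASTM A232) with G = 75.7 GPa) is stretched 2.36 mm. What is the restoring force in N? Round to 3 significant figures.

9.79 N

k = Gd⁴/(8D³N_a) = (75.7×10³)(10.4⁴)/(8·112.0³·19) = 4.147 N/mm
F = k·δ = 4.147 × 2.36 = 9.7869 N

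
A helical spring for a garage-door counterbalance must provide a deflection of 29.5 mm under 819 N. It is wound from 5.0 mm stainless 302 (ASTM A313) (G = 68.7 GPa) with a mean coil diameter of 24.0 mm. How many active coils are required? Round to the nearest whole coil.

Required rate k = F/δ = 819/29.5 = 27.763 N/mm
N_a = Gd⁴/(8D³k) = (68.7×10³ × 5.0⁴)/(8 × 24.0³ × 27.763)
    = 4.29375e+07 / 3.07033e+06 = 13.98 → 14 coils

14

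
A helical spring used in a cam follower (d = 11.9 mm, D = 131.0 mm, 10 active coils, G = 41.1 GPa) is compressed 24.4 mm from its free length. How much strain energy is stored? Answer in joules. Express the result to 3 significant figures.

k = Gd⁴/(8D³N_a) = (41.1×10³)(11.9⁴)/(8·131.0³·10) = 4.5827 N/mm
U = ½kδ² = 0.5 × 4.5827 × 24.4² = 1364.2 N·mm = 1.3642 J

1.36 J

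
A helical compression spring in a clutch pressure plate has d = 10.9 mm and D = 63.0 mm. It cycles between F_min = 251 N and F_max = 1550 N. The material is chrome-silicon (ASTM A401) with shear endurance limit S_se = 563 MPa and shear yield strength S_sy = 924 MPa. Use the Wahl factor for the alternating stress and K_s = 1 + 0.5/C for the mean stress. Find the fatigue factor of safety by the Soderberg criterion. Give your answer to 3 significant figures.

C = D/d = 63.0/10.9 = 5.7798; K_W = (4C−1)/(4C−4)+0.615/C = 1.2633; K_s = 1+0.5/C = 1.0865
F_a = (F_max−F_min)/2 = 649.5 N; F_m = (F_max+F_min)/2 = 900.5 N
τ_a = K_W·8F_aD/(πd³) = 1.2633 × 80.46 = 101.65 MPa
τ_m = K_s·8F_mD/(πd³) = 1.0865 × 111.55 = 121.2 MPa
Soderberg: 1/n_f = τ_a/S_se + τ_m/S_sy = 101.65/563 + 121.2/924 = 0.18054 + 0.13117 = 0.31172
n_f = 1/0.31172 = 3.208

3.21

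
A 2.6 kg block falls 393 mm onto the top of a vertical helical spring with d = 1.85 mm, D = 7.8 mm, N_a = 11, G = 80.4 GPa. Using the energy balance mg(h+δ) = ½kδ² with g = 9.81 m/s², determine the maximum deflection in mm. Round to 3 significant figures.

k = Gd⁴/(8D³N_a) = (80.4×10³)(1.85⁴)/(8·7.8³·11) = 22.552 N/mm
W = mg = 2.6 × 9.81 = 25.506 N
½kδ² − Wδ − Wh = 0 → δ = (W + √(W² + 2kWh))/k
δ = (25.506 + √(650.56 + 452107))/22.552 = (25.506 + 672.87)/22.552 = 30.968 mm

31.0 mm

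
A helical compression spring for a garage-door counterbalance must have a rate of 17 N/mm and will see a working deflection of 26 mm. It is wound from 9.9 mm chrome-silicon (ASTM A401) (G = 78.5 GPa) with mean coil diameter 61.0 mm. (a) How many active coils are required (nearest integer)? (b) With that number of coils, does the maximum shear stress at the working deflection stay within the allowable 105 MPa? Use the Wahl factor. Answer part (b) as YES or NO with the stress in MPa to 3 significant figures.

N_a = Gd⁴/(8D³k) = (78.5×10³)(9.9⁴)/(8·61.0³·17) = 24.43 → N_a = 24
Actual rate k = Gd⁴/(8D³·24) = 17.303 N/mm
Working load F = kδ = 17.303·26 = 449.88 N
C = 61.0/9.9 = 6.1616; K_W = (4C−1)/(4C−4)+0.615/C = 1.2451
τ_max = K_W·8FD/(πd³) = 1.2451·72.021 = 89.674 MPa
τ_max ≤ 105 MPa → acceptable

(a) 24 coils; (b) YES, τ_max = 89.7 MPa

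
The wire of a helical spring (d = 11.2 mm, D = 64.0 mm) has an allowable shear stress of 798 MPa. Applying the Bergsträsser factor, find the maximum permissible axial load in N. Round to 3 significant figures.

5500 N

C = D/d = 64.0/11.2 = 5.7143
K_B = (4C+2)/(4C−3) = 24.857/19.857 = 1.2518
τ_max = K·8FD/(πd³) → F_max = τ_allow·πd³/(8DK)
F_max = 798·π·11.2³/(8·64.0·1.2518) = 3.5221e+06/640.92 = 5495.4 N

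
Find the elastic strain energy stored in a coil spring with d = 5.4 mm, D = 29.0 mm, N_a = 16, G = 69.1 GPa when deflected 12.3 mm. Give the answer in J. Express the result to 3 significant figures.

1.42 J

k = Gd⁴/(8D³N_a) = (69.1×10³)(5.4⁴)/(8·29.0³·16) = 18.821 N/mm
U = ½kδ² = 0.5 × 18.821 × 12.3² = 1423.7 N·mm = 1.4237 J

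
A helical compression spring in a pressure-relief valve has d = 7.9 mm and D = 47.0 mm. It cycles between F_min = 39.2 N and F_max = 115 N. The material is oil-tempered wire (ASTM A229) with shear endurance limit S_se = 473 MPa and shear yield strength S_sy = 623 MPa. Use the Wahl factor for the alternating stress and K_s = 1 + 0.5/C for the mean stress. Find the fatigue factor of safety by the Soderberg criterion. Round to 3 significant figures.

C = D/d = 47.0/7.9 = 5.9494; K_W = (4C−1)/(4C−4)+0.615/C = 1.2549; K_s = 1+0.5/C = 1.0840
F_a = (F_max−F_min)/2 = 37.9 N; F_m = (F_max+F_min)/2 = 77.1 N
τ_a = K_W·8F_aD/(πd³) = 1.2549 × 9.2002 = 11.545 MPa
τ_m = K_s·8F_mD/(πd³) = 1.0840 × 18.716 = 20.289 MPa
Soderberg: 1/n_f = τ_a/S_se + τ_m/S_sy = 11.545/473 + 20.289/623 = 0.02441 + 0.03257 = 0.056975
n_f = 1/0.056975 = 17.55

17.6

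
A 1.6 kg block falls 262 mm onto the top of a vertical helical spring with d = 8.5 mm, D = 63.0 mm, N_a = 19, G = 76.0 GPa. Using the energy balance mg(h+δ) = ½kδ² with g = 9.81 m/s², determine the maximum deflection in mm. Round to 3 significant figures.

29.6 mm

k = Gd⁴/(8D³N_a) = (76.0×10³)(8.5⁴)/(8·63.0³·19) = 10.438 N/mm
W = mg = 1.6 × 9.81 = 15.696 N
½kδ² − Wδ − Wh = 0 → δ = (W + √(W² + 2kWh))/k
δ = (15.696 + √(246.36 + 85850.8))/10.438 = (15.696 + 293.42)/10.438 = 29.614 mm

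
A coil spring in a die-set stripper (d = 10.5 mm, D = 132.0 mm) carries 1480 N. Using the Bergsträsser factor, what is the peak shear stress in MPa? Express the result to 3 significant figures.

Spring index C = D/d = 132.0/10.5 = 12.5714
K_B = (4C+2)/(4C−3) = 52.286/47.286 = 1.1057
τ₀ = 8FD/(πd³) = 8·1480·132.0/(π·10.5³) = 1.56288e+06/3636.8 = 429.74 MPa
τ_max = K·τ₀ = 1.1057 × 429.74 = 475.18 MPa

475 MPa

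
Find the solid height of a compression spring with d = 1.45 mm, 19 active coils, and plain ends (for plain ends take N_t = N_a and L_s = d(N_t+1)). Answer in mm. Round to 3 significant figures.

29.0 mm

plain ends: N_t = N_a = 19
L_s = d·(N_t+1) = 1.45 × 20 = 29 mm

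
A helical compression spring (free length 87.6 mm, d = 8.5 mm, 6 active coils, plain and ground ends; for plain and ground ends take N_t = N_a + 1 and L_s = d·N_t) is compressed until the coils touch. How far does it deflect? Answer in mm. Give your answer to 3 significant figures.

N_t = 7; L_s = 8.5·7 = 59.5 mm
δ_solid = L₀ − L_s = 87.6 − 59.5 = 28.1 mm

28.1 mm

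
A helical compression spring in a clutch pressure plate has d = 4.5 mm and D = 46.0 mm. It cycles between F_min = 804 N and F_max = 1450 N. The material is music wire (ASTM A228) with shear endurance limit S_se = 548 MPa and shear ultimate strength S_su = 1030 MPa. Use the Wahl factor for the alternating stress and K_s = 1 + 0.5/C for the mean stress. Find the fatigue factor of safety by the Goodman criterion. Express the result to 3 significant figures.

0.427

C = D/d = 46.0/4.5 = 10.2222; K_W = (4C−1)/(4C−4)+0.615/C = 1.1415; K_s = 1+0.5/C = 1.0489
F_a = (F_max−F_min)/2 = 323 N; F_m = (F_max+F_min)/2 = 1127 N
τ_a = K_W·8F_aD/(πd³) = 1.1415 × 415.21 = 473.95 MPa
τ_m = K_s·8F_mD/(πd³) = 1.0489 × 1448.7 = 1519.6 MPa
Goodman: 1/n_f = τ_a/S_se + τ_m/S_su = 473.95/548 + 1519.6/1030 = 0.86488 + 1.47532 = 2.3402
n_f = 1/2.3402 = 0.4273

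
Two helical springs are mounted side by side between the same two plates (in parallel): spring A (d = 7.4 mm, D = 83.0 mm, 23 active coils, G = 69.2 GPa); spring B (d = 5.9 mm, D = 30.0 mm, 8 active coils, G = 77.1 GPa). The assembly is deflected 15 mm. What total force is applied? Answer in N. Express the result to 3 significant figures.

k_A = Gd⁴/(8D³N_a) = (69.2×10³)(7.4⁴)/(8·83.0³·23) = 1.9723 N/mm
k_B = Gd⁴/(8D³N_a) = (77.1×10³)(5.9⁴)/(8·30.0³·8) = 54.065 N/mm
Parallel: k_eq = 1.9723 + 54.065 = 56.038 N/mm
F = k_eq·δ = 56.038·15 = 840.56 N

841 N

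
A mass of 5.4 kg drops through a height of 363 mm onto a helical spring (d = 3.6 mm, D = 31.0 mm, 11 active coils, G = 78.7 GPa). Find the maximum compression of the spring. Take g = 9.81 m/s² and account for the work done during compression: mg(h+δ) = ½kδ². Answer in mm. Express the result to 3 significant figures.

k = Gd⁴/(8D³N_a) = (78.7×10³)(3.6⁴)/(8·31.0³·11) = 5.0422 N/mm
W = mg = 5.4 × 9.81 = 52.974 N
½kδ² − Wδ − Wh = 0 → δ = (W + √(W² + 2kWh))/k
δ = (52.974 + √(2806.2 + 193917))/5.0422 = (52.974 + 443.54)/5.0422 = 98.471 mm

98.5 mm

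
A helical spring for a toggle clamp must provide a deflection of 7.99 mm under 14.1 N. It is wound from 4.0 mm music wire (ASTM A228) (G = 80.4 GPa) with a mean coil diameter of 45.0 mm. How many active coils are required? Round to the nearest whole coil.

Required rate k = F/δ = 14.1/7.99 = 1.7647 N/mm
N_a = Gd⁴/(8D³k) = (80.4×10³ × 4.0⁴)/(8 × 45.0³ × 1.7647)
    = 2.05824e+07 / 1.28647e+06 = 16 → 16 coils

16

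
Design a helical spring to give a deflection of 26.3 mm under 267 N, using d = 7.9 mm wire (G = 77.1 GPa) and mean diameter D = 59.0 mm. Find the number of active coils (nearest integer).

18

Required rate k = F/δ = 267/26.3 = 10.152 N/mm
N_a = Gd⁴/(8D³k) = (77.1×10³ × 7.9⁴)/(8 × 59.0³ × 10.152)
    = 3.00305e+08 / 1.66802e+07 = 18 → 18 coils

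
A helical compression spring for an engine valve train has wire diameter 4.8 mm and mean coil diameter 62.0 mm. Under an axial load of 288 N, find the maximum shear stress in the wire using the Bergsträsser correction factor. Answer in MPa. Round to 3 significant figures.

Spring index C = D/d = 62.0/4.8 = 12.9167
K_B = (4C+2)/(4C−3) = 53.667/48.667 = 1.1027
τ₀ = 8FD/(πd³) = 8·288·62.0/(π·4.8³) = 142848/347.44 = 411.15 MPa
τ_max = K·τ₀ = 1.1027 × 411.15 = 453.39 MPa

453 MPa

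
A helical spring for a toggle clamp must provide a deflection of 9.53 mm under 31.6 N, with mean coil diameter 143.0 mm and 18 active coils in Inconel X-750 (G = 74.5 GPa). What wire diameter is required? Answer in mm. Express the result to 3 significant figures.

11.7 mm

Required rate k = F/δ = 31.6/9.53 = 3.3158 N/mm
d = (8D³N_a·k / G)^(1/4) = (8·143.0³·18·3.3158 / (74.5×10³))^0.25
  = (18742)^0.25 = 11.7004 mm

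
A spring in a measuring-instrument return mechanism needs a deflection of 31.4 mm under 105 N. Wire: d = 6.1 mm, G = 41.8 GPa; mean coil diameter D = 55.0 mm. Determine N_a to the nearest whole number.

13

Required rate k = F/δ = 105/31.4 = 3.3439 N/mm
N_a = Gd⁴/(8D³k) = (41.8×10³ × 6.1⁴)/(8 × 55.0³ × 3.3439)
    = 5.78756e+07 / 4.4508e+06 = 13 → 13 coils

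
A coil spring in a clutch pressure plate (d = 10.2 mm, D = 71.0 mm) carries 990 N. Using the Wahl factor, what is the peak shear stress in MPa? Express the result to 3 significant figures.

205 MPa

Spring index C = D/d = 71.0/10.2 = 6.9608
K_W = (4C−1)/(4C−4) + 0.615/C = 26.843/23.843 + 0.0884 = 1.2142
τ₀ = 8FD/(πd³) = 8·990·71.0/(π·10.2³) = 562320/3333.9 = 168.67 MPa
τ_max = K·τ₀ = 1.2142 × 168.67 = 204.79 MPa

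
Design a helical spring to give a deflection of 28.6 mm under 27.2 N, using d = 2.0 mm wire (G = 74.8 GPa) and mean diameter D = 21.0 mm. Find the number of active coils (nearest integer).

Required rate k = F/δ = 27.2/28.6 = 0.95105 N/mm
N_a = Gd⁴/(8D³k) = (74.8×10³ × 2.0⁴)/(8 × 21.0³ × 0.95105)
    = 1.1968e+06 / 70461.3 = 16.99 → 17 coils

17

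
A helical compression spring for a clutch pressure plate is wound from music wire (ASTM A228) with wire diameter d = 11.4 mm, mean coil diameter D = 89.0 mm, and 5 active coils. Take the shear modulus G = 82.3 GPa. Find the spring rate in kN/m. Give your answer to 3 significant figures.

k = Gd⁴/(8D³N_a) = (82.3×10³ × 11.4⁴) / (8 × 89.0³ × 5)
  = 1.39001e+09 / 2.81988e+07 = 49.293 N/mm

49.3 kN/m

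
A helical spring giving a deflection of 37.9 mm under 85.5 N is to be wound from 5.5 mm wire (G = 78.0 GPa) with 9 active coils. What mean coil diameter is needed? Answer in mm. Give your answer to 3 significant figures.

76.0 mm

Required rate k = F/δ = 85.5/37.9 = 2.2559 N/mm
D = (Gd⁴/(8N_a·k))^(1/3) = (78.0×10³·5.5⁴/(8·9·2.2559))^(1/3)
  = (439426)^(1/3) = 76.0260 mm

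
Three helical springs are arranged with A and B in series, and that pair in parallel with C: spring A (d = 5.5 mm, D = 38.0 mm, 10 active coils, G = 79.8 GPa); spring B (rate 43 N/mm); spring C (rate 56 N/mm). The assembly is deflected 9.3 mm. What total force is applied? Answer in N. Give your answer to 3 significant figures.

632 N

k_A = Gd⁴/(8D³N_a) = (79.8×10³)(5.5⁴)/(8·38.0³·10) = 16.635 N/mm
Springs A,B series: k_AB = 1/(1/16.635+1/43) = 11.995 N/mm; parallel with C: k_eq = 11.995+56 = 67.995 N/mm
F = k_eq·δ = 67.995·9.3 = 632.35 N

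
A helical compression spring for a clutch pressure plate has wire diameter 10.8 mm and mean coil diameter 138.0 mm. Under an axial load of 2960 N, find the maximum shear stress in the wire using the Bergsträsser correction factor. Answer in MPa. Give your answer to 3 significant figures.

912 MPa

Spring index C = D/d = 138.0/10.8 = 12.7778
K_B = (4C+2)/(4C−3) = 53.111/48.111 = 1.1039
τ₀ = 8FD/(πd³) = 8·2960·138.0/(π·10.8³) = 3.26784e+06/3957.5 = 825.73 MPa
τ_max = K·τ₀ = 1.1039 × 825.73 = 911.55 MPa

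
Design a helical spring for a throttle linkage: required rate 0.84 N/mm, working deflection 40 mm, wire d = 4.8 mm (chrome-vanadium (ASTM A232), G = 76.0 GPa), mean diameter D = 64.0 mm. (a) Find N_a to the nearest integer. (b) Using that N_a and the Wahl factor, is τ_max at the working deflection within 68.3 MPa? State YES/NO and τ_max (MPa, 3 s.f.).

(a) 23 coils; (b) YES, τ_max = 54.6 MPa

N_a = Gd⁴/(8D³k) = (76.0×10³)(4.8⁴)/(8·64.0³·0.84) = 22.9 → N_a = 23
Actual rate k = Gd⁴/(8D³·23) = 0.83641 N/mm
Working load F = kδ = 0.83641·40 = 33.457 N
C = 64.0/4.8 = 13.3333; K_W = (4C−1)/(4C−4)+0.615/C = 1.1069
τ_max = K_W·8FD/(πd³) = 1.1069·49.303 = 54.576 MPa
τ_max ≤ 68.3 MPa → acceptable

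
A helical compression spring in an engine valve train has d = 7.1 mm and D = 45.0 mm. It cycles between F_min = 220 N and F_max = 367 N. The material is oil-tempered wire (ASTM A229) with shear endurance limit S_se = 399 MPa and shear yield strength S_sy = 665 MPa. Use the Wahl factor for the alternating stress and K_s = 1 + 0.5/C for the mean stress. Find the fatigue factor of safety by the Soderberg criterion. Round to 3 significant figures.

4.44

C = D/d = 45.0/7.1 = 6.3380; K_W = (4C−1)/(4C−4)+0.615/C = 1.2375; K_s = 1+0.5/C = 1.0789
F_a = (F_max−F_min)/2 = 73.5 N; F_m = (F_max+F_min)/2 = 293.5 N
τ_a = K_W·8F_aD/(πd³) = 1.2375 × 23.532 = 29.122 MPa
τ_m = K_s·8F_mD/(πd³) = 1.0789 × 93.969 = 101.38 MPa
Soderberg: 1/n_f = τ_a/S_se + τ_m/S_sy = 29.122/399 + 101.38/665 = 0.07299 + 0.15245 = 0.22544
n_f = 1/0.22544 = 4.436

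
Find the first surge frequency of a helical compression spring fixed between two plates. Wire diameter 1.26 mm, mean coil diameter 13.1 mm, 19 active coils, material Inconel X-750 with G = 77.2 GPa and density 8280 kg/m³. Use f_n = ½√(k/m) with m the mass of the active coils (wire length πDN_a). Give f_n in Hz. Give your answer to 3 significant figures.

133 Hz

k = Gd⁴/(8D³N_a) = (77.2×10³)(1.26⁴)/(8·13.1³·19) = 0.56943 N/mm = 569.43 N/m
Wire length L = πDN_a = π·13.1·19 = 781.94 mm
m = ρ·(πd²/4)·L = 8280 × 1.2469×10⁻⁶ m² × 0.78194 m = 0.008073 kg
f_n = ½√(k/m) = 0.5·√(569.43/0.008073) = 0.5·√(70535) = 132.79 Hz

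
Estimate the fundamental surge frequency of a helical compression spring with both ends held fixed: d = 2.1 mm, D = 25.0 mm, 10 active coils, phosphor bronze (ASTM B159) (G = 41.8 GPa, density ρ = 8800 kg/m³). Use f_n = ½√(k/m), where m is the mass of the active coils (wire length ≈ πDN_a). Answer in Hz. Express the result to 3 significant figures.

82.4 Hz

k = Gd⁴/(8D³N_a) = (41.8×10³)(2.1⁴)/(8·25.0³·10) = 0.65034 N/mm = 650.34 N/m
Wire length L = πDN_a = π·25.0·10 = 785.4 mm
m = ρ·(πd²/4)·L = 8800 × 3.4636×10⁻⁶ m² × 0.7854 m = 0.023939 kg
f_n = ½√(k/m) = 0.5·√(650.34/0.023939) = 0.5·√(27167) = 82.412 Hz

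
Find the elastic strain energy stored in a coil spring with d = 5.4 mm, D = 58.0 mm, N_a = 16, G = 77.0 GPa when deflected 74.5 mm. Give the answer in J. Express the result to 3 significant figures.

7.28 J

k = Gd⁴/(8D³N_a) = (77.0×10³)(5.4⁴)/(8·58.0³·16) = 2.6216 N/mm
U = ½kδ² = 0.5 × 2.6216 × 74.5² = 7275.4 N·mm = 7.2754 J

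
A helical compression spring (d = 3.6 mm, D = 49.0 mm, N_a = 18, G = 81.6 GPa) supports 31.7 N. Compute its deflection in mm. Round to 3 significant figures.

k = Gd⁴/(8D³N_a) = (81.6×10³)(3.6⁴)/(8·49.0³·18) = 0.809 N/mm
δ = F/k = 31.7 / 0.809 = 39.184 mm

39.2 mm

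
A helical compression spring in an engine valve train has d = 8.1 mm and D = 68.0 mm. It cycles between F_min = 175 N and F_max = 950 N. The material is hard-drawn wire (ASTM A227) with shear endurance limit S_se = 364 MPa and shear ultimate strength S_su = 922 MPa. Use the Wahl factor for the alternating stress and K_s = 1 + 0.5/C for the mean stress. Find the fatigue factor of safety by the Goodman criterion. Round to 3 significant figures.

1.62

C = D/d = 68.0/8.1 = 8.3951; K_W = (4C−1)/(4C−4)+0.615/C = 1.1747; K_s = 1+0.5/C = 1.0596
F_a = (F_max−F_min)/2 = 387.5 N; F_m = (F_max+F_min)/2 = 562.5 N
τ_a = K_W·8F_aD/(πd³) = 1.1747 × 126.26 = 148.31 MPa
τ_m = K_s·8F_mD/(πd³) = 1.0596 × 183.28 = 194.2 MPa
Goodman: 1/n_f = τ_a/S_se + τ_m/S_su = 148.31/364 + 194.2/922 = 0.40746 + 0.21063 = 0.61808
n_f = 1/0.61808 = 1.618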